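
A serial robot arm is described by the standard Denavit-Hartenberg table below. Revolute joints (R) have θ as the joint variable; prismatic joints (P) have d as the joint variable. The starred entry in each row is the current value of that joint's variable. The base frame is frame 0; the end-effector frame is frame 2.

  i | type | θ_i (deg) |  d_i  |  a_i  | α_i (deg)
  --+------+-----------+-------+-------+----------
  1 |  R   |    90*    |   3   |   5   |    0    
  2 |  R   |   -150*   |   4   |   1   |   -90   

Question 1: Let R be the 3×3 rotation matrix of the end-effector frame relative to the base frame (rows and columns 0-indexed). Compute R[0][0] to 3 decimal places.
0.500

End-effector x-axis (col 0 of R) = (0.5000,-0.8660,0.0000)
R[0][0] = 0.5000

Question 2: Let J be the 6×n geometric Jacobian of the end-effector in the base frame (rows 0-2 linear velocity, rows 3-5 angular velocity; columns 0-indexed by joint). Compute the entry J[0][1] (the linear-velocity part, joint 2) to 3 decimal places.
0.866

axis z_1 = (0.0000,0.0000,1.0000); lever o_n−o_1 = (0.5000,-0.8660,4.0000)
cross product → J_v[:, 1] = (0.8660,0.5000,-0.0000)
J_ω[:, 1] = z_1
entry J[0][1] = 0.8660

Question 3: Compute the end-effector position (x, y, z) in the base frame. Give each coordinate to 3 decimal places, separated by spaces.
after link 1: o_1 = (0.0000, 5.0000, 3.0000)
after link 2: o_2 = (0.5000, 4.1340, 7.0000)

0.500 4.134 7.000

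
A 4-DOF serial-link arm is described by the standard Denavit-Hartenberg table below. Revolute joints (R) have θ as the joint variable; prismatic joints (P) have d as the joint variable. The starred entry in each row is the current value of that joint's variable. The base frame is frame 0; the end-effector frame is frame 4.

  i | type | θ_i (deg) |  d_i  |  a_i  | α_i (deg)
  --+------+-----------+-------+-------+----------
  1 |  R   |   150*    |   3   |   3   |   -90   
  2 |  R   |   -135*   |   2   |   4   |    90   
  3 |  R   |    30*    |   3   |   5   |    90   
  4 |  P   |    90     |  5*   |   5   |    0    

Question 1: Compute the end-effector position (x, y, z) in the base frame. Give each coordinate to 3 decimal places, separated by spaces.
8.848 -5.305 5.001

after link 1: o_1 = (-2.5981, 1.5000, 3.0000)
after link 2: o_2 = (-1.1486, -1.6463, 5.8284)
after link 3: o_3 = (2.0902, -6.4029, 6.7690)
after link 4: o_4 = (8.8480, -5.3046, 5.0012)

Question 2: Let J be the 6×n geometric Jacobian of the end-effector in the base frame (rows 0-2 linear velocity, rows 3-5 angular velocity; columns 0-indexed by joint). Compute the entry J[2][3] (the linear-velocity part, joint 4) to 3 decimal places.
0.354

prismatic axis z_3 = (0.7392,0.5732,0.3536)
J_v[:, 3] = z_3; J_ω[:, 3] = (0,0,0)
entry J[2][3] = 0.3536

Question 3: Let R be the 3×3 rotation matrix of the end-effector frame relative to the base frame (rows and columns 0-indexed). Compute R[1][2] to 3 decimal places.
End-effector z-axis (col 2 of R) = (0.7392,0.5732,0.3536)
R[1][2] = 0.5732

0.573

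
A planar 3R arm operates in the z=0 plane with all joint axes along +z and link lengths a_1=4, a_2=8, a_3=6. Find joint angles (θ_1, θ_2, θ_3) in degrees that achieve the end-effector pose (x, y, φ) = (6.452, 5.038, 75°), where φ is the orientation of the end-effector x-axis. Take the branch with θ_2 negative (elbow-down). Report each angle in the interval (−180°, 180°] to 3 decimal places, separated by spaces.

wrist centre = target − a_3·(cos φ, sin φ) = (4.8991, -0.7576)
cos θ_2 = (24.5749−4²−8²)/(2·4·8) = -0.8660; θ_2 = -149.9990° (elbow-down)
β = atan2(-0.7576,4.8991) = -8.7901°; ψ = atan2(-4.0001,-2.9281) = -126.2046°
θ_1 = β − ψ = 117.4144°
θ_3 = φ − θ_1 − θ_2 = 107.5846° (wrapped to (-180°,180°])

117.414 -149.999 107.585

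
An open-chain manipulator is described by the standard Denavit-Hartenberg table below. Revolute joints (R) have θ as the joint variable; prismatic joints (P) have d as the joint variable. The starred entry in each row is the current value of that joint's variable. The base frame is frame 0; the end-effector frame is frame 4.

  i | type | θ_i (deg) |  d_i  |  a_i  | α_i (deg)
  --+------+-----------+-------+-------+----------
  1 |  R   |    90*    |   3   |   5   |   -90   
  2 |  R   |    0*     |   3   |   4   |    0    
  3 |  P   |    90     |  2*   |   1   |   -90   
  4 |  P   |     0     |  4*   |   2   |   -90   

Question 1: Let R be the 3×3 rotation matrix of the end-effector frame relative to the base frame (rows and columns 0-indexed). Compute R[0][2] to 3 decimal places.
End-effector z-axis (col 2 of R) = (1.0000,-0.0000,-0.0000)
R[0][2] = 1.0000

1.000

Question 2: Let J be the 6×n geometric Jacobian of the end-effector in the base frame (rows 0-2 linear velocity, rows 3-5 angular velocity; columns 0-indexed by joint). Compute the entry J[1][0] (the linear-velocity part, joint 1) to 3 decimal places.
-5.000

axis z_0 = ẑ; lever o_n−o_0 = (-5.0000,5.0000,-0.0000)
cross product → J_v[:, 0] = (-5.0000,-5.0000,0.0000)
J_ω[:, 0] = z_0
entry J[1][0] = -5.0000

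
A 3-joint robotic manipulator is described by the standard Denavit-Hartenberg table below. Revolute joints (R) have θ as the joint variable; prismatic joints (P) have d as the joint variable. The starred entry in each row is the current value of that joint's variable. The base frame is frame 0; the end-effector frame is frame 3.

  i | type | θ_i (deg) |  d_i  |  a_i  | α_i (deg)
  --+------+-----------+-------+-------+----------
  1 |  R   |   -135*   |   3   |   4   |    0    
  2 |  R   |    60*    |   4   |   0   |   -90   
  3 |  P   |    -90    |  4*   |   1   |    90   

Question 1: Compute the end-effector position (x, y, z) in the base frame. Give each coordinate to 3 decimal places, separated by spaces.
after link 1: o_1 = (-2.8284, -2.8284, 3.0000)
after link 2: o_2 = (-2.8284, -2.8284, 7.0000)
after link 3: o_3 = (1.0353, -1.7932, 8.0000)

1.035 -1.793 8.000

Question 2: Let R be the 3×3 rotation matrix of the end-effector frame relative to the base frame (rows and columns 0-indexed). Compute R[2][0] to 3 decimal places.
1.000

End-effector x-axis (col 0 of R) = (-0.0000,-0.0000,1.0000)
R[2][0] = 1.0000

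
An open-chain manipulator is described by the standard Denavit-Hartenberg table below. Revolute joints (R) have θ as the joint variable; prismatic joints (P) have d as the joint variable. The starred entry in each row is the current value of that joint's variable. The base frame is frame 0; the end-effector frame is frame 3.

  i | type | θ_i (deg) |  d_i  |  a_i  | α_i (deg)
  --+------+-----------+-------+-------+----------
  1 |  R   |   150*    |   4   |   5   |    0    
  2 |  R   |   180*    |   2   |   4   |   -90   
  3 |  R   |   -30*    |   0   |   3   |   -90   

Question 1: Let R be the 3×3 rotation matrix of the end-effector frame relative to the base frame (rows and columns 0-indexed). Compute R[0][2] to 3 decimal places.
End-effector z-axis (col 2 of R) = (0.4330,-0.2500,-0.8660)
R[0][2] = 0.4330

0.433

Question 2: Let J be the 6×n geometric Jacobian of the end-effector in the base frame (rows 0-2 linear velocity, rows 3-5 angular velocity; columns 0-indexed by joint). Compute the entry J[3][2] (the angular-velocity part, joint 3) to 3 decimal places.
0.500

axis z_2 = (0.5000,0.8660,0.0000); lever o_n−o_2 = (2.2500,-1.2990,1.5000)
cross product → J_v[:, 2] = (1.2990,-0.7500,-2.5981)
J_ω[:, 2] = z_2
entry J[3][2] = 0.5000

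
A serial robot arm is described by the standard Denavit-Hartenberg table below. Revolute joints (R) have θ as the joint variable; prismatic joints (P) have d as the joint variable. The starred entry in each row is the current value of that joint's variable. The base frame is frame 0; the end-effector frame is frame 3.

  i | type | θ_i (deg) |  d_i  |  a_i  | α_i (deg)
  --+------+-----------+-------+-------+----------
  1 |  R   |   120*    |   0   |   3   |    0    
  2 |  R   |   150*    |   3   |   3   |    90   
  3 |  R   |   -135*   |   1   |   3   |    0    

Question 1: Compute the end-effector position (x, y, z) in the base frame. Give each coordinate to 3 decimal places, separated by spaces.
-2.500 1.719 0.879

after link 1: o_1 = (-1.5000, 2.5981, 0.0000)
after link 2: o_2 = (-1.5000, -0.4019, 3.0000)
after link 3: o_3 = (-2.5000, 1.7194, 0.8787)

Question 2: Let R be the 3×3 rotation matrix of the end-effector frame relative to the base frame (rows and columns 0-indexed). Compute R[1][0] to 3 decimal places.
0.707

End-effector x-axis (col 0 of R) = (0.0000,0.7071,-0.7071)
R[1][0] = 0.7071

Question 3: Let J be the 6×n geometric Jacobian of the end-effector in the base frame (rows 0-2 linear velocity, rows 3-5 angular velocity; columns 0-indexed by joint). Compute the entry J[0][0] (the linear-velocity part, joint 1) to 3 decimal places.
axis z_0 = ẑ; lever o_n−o_0 = (-2.5000,1.7194,0.8787)
cross product → J_v[:, 0] = (-1.7194,-2.5000,0.0000)
J_ω[:, 0] = z_0
entry J[0][0] = -1.7194

-1.719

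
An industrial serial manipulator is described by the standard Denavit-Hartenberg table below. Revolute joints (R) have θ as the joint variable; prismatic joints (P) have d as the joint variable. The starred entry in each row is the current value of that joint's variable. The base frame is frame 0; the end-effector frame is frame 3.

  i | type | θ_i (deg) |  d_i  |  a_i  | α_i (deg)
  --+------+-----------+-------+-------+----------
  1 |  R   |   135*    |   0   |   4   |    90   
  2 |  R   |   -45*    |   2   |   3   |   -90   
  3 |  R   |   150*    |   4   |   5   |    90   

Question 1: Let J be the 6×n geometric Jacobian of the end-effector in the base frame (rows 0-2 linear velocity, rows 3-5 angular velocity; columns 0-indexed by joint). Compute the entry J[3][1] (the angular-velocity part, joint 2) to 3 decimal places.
0.707

axis z_1 = (0.7071,0.7071,0.0000); lever o_n−o_1 = (-1.6885,0.9814,3.7690)
cross product → J_v[:, 1] = (2.6651,-2.6651,1.8879)
J_ω[:, 1] = z_1
entry J[3][1] = 0.7071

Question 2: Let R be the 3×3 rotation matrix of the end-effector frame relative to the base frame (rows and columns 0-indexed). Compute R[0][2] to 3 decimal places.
End-effector z-axis (col 2 of R) = (-0.8624,-0.3624,-0.3536)
R[0][2] = -0.8624

-0.862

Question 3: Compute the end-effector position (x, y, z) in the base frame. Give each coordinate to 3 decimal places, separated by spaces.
after link 1: o_1 = (-2.8284, 2.8284, 0.0000)
after link 2: o_2 = (-2.9142, 5.7426, -2.1213)
after link 3: o_3 = (-4.5169, 3.8098, 3.7690)

-4.517 3.810 3.769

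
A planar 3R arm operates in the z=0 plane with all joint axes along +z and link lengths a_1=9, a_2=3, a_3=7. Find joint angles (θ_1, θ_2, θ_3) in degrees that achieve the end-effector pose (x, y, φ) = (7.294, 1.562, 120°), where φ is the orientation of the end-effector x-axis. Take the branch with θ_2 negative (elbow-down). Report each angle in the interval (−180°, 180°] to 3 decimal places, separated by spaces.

-15.261 -30.007 165.268

wrist centre = target − a_3·(cos φ, sin φ) = (10.7940, -4.5002)
cos θ_2 = (136.7620−9²−3²)/(2·9·3) = 0.8660; θ_2 = -30.0071° (elbow-down)
β = atan2(-4.5002,10.7940) = -22.6320°; ψ = atan2(-1.5003,11.5979) = -7.3709°
θ_1 = β − ψ = -15.2610°
θ_3 = φ − θ_1 − θ_2 = 165.2681° (wrapped to (-180°,180°])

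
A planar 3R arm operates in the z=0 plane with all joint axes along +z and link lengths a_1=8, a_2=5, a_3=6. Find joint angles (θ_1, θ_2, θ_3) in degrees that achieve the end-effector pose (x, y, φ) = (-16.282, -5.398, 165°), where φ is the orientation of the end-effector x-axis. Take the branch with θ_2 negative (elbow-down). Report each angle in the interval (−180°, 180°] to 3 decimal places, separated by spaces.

-134.999 -30.002 -29.999

wrist centre = target − a_3·(cos φ, sin φ) = (-10.4864, -6.9509)
cos θ_2 = (158.2807−8²−5²)/(2·8·5) = 0.8660; θ_2 = -30.0019° (elbow-down)
β = atan2(-6.9509,-10.4864) = -146.4617°; ψ = atan2(-2.5001,12.3300) = -11.4624°
θ_1 = β − ψ = -134.9993°
θ_3 = φ − θ_1 − θ_2 = -29.9988° (wrapped to (-180°,180°])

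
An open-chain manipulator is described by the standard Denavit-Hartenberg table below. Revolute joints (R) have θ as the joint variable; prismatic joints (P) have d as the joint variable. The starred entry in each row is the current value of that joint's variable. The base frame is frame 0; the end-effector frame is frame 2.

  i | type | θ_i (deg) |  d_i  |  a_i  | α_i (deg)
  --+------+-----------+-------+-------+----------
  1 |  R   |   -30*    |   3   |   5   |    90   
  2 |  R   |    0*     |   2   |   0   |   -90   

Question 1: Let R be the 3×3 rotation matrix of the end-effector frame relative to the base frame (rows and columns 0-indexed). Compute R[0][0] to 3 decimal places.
0.866

End-effector x-axis (col 0 of R) = (0.8660,-0.5000,0.0000)
R[0][0] = 0.8660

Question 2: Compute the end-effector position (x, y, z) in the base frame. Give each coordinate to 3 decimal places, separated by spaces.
3.330 -4.232 3.000

after link 1: o_1 = (4.3301, -2.5000, 3.0000)
after link 2: o_2 = (3.3301, -4.2321, 3.0000)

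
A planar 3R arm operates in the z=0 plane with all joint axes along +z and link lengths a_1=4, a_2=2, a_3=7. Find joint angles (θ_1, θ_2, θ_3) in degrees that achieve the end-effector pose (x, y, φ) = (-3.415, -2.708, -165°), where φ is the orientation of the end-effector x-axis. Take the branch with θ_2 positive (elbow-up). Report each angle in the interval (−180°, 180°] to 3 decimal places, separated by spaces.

-44.993 119.991 120.002

wrist centre = target − a_3·(cos φ, sin φ) = (3.3465, -0.8963)
cos θ_2 = (12.0022−4²−2²)/(2·4·2) = -0.4999; θ_2 = 119.9908° (elbow-up)
β = atan2(-0.8963,3.3465) = -14.9933°; ψ = atan2(1.7322,3.0003) = 30.0000°
θ_1 = β − ψ = -44.9933°
θ_3 = φ − θ_1 − θ_2 = 120.0025° (wrapped to (-180°,180°])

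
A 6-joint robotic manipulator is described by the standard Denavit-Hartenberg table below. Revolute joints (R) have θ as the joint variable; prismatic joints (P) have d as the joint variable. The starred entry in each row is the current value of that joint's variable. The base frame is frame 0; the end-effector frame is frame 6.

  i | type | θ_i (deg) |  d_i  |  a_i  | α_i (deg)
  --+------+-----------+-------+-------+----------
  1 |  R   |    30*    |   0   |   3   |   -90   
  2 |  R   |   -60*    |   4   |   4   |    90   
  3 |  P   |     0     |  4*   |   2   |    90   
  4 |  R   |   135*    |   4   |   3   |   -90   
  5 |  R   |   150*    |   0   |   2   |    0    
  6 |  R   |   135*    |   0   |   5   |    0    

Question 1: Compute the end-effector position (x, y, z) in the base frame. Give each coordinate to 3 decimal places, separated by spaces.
1.968 -3.286 6.533

after link 1: o_1 = (2.5981, 1.5000, 0.0000)
after link 2: o_2 = (2.3301, 5.9641, 3.4641)
after link 3: o_3 = (0.1962, 4.7321, 7.1962)
after link 4: o_4 = (-0.3134, -0.1809, 6.4197)
after link 5: o_5 = (0.6355, 1.5216, 6.8680)
after link 6: o_6 = (1.9678, -3.2860, 6.5330)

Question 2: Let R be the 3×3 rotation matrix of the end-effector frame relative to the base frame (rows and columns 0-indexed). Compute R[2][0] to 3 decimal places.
-0.067

End-effector x-axis (col 0 of R) = (0.2665,-0.9615,-0.0670)
R[2][0] = -0.0670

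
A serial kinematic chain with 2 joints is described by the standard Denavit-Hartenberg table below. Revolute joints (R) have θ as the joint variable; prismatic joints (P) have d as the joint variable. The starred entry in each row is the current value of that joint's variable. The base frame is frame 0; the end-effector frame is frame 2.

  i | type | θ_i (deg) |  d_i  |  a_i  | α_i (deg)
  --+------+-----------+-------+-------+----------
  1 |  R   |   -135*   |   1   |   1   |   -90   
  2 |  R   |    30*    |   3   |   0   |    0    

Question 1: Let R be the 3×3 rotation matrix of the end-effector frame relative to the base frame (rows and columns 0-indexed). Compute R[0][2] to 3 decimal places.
End-effector z-axis (col 2 of R) = (0.7071,-0.7071,0.0000)
R[0][2] = 0.7071

0.707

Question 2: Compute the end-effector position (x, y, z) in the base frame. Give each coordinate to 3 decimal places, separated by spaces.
1.414 -2.828 1.000

after link 1: o_1 = (-0.7071, -0.7071, 1.0000)
after link 2: o_2 = (1.4142, -2.8284, 1.0000)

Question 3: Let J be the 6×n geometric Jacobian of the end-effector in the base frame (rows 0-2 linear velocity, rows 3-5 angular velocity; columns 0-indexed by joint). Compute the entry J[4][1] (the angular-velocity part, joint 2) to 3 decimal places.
-0.707

axis z_1 = (0.7071,-0.7071,0.0000); lever o_n−o_1 = (2.1213,-2.1213,0.0000)
cross product → J_v[:, 1] = (-0.0000,-0.0000,0.0000)
J_ω[:, 1] = z_1
entry J[4][1] = -0.7071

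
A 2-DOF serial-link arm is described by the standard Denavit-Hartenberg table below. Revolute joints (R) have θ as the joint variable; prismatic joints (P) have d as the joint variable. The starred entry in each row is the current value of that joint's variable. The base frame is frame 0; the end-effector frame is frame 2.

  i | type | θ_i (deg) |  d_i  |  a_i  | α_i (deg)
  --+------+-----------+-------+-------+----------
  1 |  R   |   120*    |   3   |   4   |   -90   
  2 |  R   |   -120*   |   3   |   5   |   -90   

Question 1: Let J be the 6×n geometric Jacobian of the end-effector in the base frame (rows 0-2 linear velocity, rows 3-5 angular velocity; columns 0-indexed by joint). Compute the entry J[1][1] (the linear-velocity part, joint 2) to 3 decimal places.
axis z_1 = (-0.8660,-0.5000,0.0000); lever o_n−o_1 = (-1.3481,-3.6651,4.3301)
cross product → J_v[:, 1] = (-2.1651,3.7500,2.5000)
J_ω[:, 1] = z_1
entry J[1][1] = 3.7500

3.750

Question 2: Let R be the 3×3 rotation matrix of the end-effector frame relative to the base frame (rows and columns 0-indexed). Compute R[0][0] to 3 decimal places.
0.250

End-effector x-axis (col 0 of R) = (0.2500,-0.4330,0.8660)
R[0][0] = 0.2500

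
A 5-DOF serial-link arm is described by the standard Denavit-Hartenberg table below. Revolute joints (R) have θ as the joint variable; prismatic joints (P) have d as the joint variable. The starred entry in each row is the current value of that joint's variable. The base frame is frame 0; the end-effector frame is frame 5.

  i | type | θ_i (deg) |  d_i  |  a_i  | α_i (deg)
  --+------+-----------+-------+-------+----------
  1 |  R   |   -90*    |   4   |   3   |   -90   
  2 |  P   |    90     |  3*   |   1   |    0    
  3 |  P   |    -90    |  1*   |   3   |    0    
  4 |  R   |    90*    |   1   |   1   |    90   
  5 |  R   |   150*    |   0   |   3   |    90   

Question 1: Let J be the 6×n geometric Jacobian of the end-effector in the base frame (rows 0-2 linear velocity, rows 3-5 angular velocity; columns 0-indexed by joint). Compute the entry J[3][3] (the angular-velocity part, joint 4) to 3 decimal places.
1.000

axis z_3 = (1.0000,0.0000,0.0000); lever o_n−o_3 = (2.5000,0.0000,1.5981)
cross product → J_v[:, 3] = (0.0000,-1.5981,-0.0000)
J_ω[:, 3] = z_3
entry J[3][3] = 1.0000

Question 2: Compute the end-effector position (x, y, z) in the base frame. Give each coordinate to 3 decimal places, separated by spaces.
after link 1: o_1 = (0.0000, -3.0000, 4.0000)
after link 2: o_2 = (3.0000, -3.0000, 3.0000)
after link 3: o_3 = (4.0000, -6.0000, 3.0000)
after link 4: o_4 = (5.0000, -6.0000, 2.0000)
after link 5: o_5 = (6.5000, -6.0000, 4.5981)

6.500 -6.000 4.598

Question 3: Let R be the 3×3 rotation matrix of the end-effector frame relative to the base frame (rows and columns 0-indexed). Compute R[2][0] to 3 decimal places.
End-effector x-axis (col 0 of R) = (0.5000,0.0000,0.8660)
R[2][0] = 0.8660

0.866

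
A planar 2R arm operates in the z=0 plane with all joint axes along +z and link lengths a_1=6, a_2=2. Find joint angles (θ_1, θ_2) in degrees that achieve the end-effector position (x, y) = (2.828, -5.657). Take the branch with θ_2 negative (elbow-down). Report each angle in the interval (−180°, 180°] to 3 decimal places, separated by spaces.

-45.004 -90.002

cos θ_2 = (39.9992−6²−2²)/(2·6·2) = -0.0000; θ_2 = -90.0018° (elbow-down)
β = atan2(-5.6570,2.8280) = -63.4390°; ψ = atan2(-2.0000,5.9999) = -18.4351°
θ_1 = β − ψ = -45.0039°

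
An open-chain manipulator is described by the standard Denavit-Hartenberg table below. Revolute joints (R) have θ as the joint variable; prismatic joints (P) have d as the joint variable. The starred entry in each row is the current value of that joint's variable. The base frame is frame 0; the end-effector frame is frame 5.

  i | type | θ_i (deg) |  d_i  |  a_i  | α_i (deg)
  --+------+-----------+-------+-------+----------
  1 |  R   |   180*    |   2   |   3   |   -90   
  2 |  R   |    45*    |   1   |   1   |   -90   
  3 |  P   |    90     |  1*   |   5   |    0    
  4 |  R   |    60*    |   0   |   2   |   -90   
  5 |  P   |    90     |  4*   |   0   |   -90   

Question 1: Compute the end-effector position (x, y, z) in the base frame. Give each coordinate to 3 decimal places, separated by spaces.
-0.361 1.536 3.225

after link 1: o_1 = (-3.0000, 0.0000, 2.0000)
after link 2: o_2 = (-3.7071, -1.0000, 1.2929)
after link 3: o_3 = (-3.0000, 4.0000, 0.5858)
after link 4: o_4 = (-1.7753, 5.0000, 1.8105)
after link 5: o_5 = (-0.3610, 1.5359, 3.2247)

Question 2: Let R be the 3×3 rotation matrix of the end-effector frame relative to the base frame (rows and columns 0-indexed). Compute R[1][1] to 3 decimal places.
0.866

End-effector y-axis (col 1 of R) = (-0.3536,0.8660,-0.3536)
R[1][1] = 0.8660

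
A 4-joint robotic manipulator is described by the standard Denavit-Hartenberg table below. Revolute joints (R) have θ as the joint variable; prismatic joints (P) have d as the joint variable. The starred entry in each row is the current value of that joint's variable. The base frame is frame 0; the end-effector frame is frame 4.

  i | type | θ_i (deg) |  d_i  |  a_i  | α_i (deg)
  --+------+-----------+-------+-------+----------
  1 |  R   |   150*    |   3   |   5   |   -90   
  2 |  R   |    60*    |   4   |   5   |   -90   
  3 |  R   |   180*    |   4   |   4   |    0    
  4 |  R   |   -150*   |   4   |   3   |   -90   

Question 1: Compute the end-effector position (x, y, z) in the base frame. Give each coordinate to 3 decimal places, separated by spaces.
-1.138 -2.230 -4.116

after link 1: o_1 = (-4.3301, 2.5000, 3.0000)
after link 2: o_2 = (-8.4952, 0.2859, -1.3301)
after link 3: o_3 = (-3.7631, -2.4462, 0.1340)
after link 4: o_4 = (-1.1381, -2.2296, -4.1160)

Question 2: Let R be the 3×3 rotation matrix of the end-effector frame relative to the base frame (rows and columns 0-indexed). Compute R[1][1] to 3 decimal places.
0.433

End-effector y-axis (col 1 of R) = (-0.7500,0.4330,0.5000)
R[1][1] = 0.4330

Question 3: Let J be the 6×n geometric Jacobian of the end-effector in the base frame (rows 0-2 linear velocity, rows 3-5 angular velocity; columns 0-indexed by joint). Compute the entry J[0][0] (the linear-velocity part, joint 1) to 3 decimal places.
axis z_0 = ẑ; lever o_n−o_0 = (-1.1381,-2.2296,-4.1160)
cross product → J_v[:, 0] = (2.2296,-1.1381,0.0000)
J_ω[:, 0] = z_0
entry J[0][0] = 2.2296

2.230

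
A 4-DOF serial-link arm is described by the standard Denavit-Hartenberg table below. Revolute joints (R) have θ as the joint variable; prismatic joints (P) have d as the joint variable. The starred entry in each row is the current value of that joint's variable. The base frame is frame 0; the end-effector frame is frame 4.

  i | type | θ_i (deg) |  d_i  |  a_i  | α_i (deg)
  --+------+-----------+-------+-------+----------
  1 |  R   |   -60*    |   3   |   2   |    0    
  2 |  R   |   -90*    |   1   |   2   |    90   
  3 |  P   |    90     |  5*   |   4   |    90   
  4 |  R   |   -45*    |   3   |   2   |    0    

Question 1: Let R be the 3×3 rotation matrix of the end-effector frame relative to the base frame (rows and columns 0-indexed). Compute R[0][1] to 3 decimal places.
-0.354

End-effector y-axis (col 1 of R) = (-0.3536,0.6124,0.7071)
R[0][1] = -0.3536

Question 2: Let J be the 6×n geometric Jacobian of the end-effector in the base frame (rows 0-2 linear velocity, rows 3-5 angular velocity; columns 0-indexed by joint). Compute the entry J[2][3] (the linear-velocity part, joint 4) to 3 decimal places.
axis z_3 = (-0.8660,-0.5000,-0.0000); lever o_n−o_3 = (-1.8910,-2.7247,1.4142)
cross product → J_v[:, 3] = (-0.7071,1.2247,1.4142)
J_ω[:, 3] = z_3
entry J[2][3] = 1.4142

1.414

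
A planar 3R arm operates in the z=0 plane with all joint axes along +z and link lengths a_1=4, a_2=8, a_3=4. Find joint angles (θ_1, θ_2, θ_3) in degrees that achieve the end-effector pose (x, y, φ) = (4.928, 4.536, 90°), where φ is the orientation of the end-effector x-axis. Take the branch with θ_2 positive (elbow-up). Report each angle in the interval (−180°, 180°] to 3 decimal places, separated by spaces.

-120.004 150.003 60.000

wrist centre = target − a_3·(cos φ, sin φ) = (4.9280, 0.5360)
cos θ_2 = (24.5725−4²−8²)/(2·4·8) = -0.8661; θ_2 = 150.0034° (elbow-up)
β = atan2(0.5360,4.9280) = 6.2074°; ψ = atan2(3.9996,-2.9284) = 126.2110°
θ_1 = β − ψ = -120.0036°
θ_3 = φ − θ_1 − θ_2 = 60.0002° (wrapped to (-180°,180°])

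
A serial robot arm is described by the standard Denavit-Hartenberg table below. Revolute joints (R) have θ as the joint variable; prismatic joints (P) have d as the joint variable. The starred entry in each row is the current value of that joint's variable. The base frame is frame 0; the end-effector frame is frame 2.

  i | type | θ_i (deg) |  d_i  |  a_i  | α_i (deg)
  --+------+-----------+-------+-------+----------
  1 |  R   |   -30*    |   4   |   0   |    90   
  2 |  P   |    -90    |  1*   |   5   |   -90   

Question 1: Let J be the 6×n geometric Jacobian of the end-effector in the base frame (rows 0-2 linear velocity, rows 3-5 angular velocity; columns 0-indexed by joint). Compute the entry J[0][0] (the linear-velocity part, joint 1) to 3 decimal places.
axis z_0 = ẑ; lever o_n−o_0 = (-0.5000,-0.8660,-1.0000)
cross product → J_v[:, 0] = (0.8660,-0.5000,0.0000)
J_ω[:, 0] = z_0
entry J[0][0] = 0.8660

0.866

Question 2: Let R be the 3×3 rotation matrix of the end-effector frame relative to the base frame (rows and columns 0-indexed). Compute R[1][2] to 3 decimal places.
-0.500

End-effector z-axis (col 2 of R) = (0.8660,-0.5000,0.0000)
R[1][2] = -0.5000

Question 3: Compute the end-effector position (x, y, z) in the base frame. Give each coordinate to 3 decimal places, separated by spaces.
after link 1: o_1 = (0.0000, 0.0000, 4.0000)
after link 2: o_2 = (-0.5000, -0.8660, -1.0000)

-0.500 -0.866 -1.000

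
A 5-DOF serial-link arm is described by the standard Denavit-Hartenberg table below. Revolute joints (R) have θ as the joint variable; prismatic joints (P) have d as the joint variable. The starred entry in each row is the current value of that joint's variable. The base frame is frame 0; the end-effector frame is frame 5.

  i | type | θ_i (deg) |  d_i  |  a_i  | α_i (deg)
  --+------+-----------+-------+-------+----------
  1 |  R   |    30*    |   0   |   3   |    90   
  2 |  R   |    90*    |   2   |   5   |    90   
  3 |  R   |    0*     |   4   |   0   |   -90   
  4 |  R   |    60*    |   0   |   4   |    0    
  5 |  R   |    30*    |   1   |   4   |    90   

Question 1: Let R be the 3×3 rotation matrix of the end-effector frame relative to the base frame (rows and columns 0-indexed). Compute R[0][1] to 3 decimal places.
0.500

End-effector y-axis (col 1 of R) = (0.5000,-0.8660,0.0000)
R[0][1] = 0.5000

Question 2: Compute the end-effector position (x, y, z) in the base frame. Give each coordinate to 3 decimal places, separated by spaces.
after link 1: o_1 = (2.5981, 1.5000, 0.0000)
after link 2: o_2 = (3.5981, -0.2321, 5.0000)
after link 3: o_3 = (7.0622, 1.7679, 5.0000)
after link 4: o_4 = (4.0622, 0.0359, 7.0000)
after link 5: o_5 = (1.0981, -2.8301, 7.0000)

1.098 -2.830 7.000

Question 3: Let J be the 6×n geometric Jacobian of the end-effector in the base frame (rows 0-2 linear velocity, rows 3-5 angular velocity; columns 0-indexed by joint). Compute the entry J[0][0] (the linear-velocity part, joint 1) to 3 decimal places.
2.830

axis z_0 = ẑ; lever o_n−o_0 = (1.0981,-2.8301,7.0000)
cross product → J_v[:, 0] = (2.8301,1.0981,-0.0000)
J_ω[:, 0] = z_0
entry J[0][0] = 2.8301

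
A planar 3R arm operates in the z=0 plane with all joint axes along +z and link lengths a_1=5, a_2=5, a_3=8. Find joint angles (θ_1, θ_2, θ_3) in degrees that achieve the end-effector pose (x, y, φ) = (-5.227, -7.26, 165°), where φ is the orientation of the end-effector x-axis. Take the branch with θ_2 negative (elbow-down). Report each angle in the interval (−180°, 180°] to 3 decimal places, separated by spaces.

wrist centre = target − a_3·(cos φ, sin φ) = (2.5004, -9.3306)
cos θ_2 = (93.3112−5²−5²)/(2·5·5) = 0.8662; θ_2 = -29.9771° (elbow-down)
β = atan2(-9.3306,2.5004) = -74.9983°; ψ = atan2(-2.4983,9.3311) = -14.9886°
θ_1 = β − ψ = -60.0098°
θ_3 = φ − θ_1 − θ_2 = -105.0131° (wrapped to (-180°,180°])

-60.010 -29.977 -105.013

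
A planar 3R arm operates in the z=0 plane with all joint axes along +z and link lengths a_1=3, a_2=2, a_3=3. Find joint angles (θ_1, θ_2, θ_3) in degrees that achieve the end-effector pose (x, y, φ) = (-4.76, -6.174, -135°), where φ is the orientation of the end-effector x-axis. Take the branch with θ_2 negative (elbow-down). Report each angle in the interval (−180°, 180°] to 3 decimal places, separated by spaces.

wrist centre = target − a_3·(cos φ, sin φ) = (-2.6387, -4.0527)
cos θ_2 = (23.3868−3²−2²)/(2·3·2) = 0.8656; θ_2 = -30.0521° (elbow-down)
β = atan2(-4.0527,-2.6387) = -123.0680°; ψ = atan2(-1.0016,4.7311) = -11.9530°
θ_1 = β − ψ = -111.1150°
θ_3 = φ − θ_1 − θ_2 = 6.1671° (wrapped to (-180°,180°])

-111.115 -30.052 6.167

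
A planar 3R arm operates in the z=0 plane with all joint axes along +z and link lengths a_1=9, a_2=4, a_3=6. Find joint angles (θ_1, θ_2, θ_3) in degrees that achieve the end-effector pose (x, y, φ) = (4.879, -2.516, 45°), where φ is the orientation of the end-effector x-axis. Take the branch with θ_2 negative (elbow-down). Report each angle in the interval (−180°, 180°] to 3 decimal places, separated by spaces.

wrist centre = target − a_3·(cos φ, sin φ) = (0.6364, -6.7586)
cos θ_2 = (46.0842−9²−4²)/(2·9·4) = -0.7072; θ_2 = -135.0047° (elbow-down)
β = atan2(-6.7586,0.6364) = -84.6212°; ψ = atan2(-2.8282,6.1713) = -24.6210°
θ_1 = β − ψ = -60.0002°
θ_3 = φ − θ_1 − θ_2 = -119.9952° (wrapped to (-180°,180°])

-60.000 -135.005 -119.995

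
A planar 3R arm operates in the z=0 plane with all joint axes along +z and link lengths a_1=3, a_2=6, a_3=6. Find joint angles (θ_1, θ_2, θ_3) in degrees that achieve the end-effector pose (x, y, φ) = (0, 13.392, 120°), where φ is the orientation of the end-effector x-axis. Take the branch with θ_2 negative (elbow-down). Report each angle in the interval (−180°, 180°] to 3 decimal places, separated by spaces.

wrist centre = target − a_3·(cos φ, sin φ) = (3.0000, 8.1958)
cos θ_2 = (76.1719−3²−6²)/(2·3·6) = 0.8659; θ_2 = -30.0159° (elbow-down)
β = atan2(8.1958,3.0000) = 69.8954°; ψ = atan2(-3.0014,8.1953) = -20.1147°
θ_1 = β − ψ = 90.0101°
θ_3 = φ − θ_1 − θ_2 = 60.0058° (wrapped to (-180°,180°])

90.010 -30.016 60.006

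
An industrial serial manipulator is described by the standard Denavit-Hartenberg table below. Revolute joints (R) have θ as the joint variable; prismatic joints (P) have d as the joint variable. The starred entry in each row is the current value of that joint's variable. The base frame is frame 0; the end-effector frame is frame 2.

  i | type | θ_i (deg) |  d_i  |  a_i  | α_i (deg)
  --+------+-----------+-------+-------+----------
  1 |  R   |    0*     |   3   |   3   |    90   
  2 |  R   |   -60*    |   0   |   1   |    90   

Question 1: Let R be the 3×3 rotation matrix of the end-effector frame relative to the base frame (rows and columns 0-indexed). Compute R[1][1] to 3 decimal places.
-1.000

End-effector y-axis (col 1 of R) = (0.0000,-1.0000,0.0000)
R[1][1] = -1.0000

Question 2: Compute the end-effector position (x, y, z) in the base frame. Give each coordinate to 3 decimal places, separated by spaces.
after link 1: o_1 = (3.0000, 0.0000, 3.0000)
after link 2: o_2 = (3.5000, -0.0000, 2.1340)

3.500 -0.000 2.134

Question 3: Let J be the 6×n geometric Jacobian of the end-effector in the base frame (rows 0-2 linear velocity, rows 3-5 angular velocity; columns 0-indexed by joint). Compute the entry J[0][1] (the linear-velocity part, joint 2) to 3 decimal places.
0.866

axis z_1 = (0.0000,-1.0000,0.0000); lever o_n−o_1 = (0.5000,-0.0000,-0.8660)
cross product → J_v[:, 1] = (0.8660,0.0000,0.5000)
J_ω[:, 1] = z_1
entry J[0][1] = 0.8660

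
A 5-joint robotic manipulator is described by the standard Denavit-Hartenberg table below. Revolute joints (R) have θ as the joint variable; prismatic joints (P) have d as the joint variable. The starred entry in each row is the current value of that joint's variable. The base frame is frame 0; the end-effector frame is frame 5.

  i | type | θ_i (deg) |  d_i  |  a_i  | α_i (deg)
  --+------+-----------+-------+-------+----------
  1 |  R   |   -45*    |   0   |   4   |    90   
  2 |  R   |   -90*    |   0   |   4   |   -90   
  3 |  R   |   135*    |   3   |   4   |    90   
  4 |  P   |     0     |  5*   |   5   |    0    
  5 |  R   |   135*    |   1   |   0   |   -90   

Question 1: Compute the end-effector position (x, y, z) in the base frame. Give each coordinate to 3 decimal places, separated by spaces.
12.450 2.550 -1.879

after link 1: o_1 = (2.8284, -2.8284, 0.0000)
after link 2: o_2 = (2.8284, -2.8284, -4.0000)
after link 3: o_3 = (6.9497, -2.9497, -1.1716)
after link 4: o_4 = (11.9497, 2.0503, -1.1716)
after link 5: o_5 = (12.4497, 2.5503, -1.8787)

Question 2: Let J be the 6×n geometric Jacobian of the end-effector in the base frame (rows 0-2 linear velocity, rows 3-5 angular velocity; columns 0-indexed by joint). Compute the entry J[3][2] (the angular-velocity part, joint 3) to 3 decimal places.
axis z_2 = (0.7071,-0.7071,0.0000); lever o_n−o_2 = (9.6213,5.3787,2.1213)
cross product → J_v[:, 2] = (-1.5000,-1.5000,10.6066)
J_ω[:, 2] = z_2
entry J[3][2] = 0.7071

0.707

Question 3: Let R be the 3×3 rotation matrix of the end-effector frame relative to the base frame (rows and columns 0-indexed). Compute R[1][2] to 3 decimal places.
End-effector z-axis (col 2 of R) = (-0.8536,0.1464,-0.5000)
R[1][2] = 0.1464

0.146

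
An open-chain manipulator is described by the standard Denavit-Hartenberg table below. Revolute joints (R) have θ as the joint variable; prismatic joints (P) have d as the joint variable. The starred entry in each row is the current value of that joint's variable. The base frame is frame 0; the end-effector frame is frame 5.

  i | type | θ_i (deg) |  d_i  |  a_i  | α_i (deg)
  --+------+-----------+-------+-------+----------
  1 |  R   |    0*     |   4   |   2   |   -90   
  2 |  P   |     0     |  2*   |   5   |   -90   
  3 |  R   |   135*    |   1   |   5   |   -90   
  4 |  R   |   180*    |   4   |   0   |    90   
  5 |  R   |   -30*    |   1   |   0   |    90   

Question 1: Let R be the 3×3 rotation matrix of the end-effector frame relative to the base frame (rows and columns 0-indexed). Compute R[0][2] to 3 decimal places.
End-effector z-axis (col 2 of R) = (0.2588,-0.9659,-0.0000)
R[0][2] = 0.2588

0.259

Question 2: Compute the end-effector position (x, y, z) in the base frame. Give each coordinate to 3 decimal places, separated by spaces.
after link 1: o_1 = (2.0000, 0.0000, 4.0000)
after link 2: o_2 = (7.0000, 2.0000, 4.0000)
after link 3: o_3 = (3.4645, -1.5355, 3.0000)
after link 4: o_4 = (0.6360, 1.2929, 3.0000)
after link 5: o_5 = (0.6360, 1.2929, 4.0000)

0.636 1.293 4.000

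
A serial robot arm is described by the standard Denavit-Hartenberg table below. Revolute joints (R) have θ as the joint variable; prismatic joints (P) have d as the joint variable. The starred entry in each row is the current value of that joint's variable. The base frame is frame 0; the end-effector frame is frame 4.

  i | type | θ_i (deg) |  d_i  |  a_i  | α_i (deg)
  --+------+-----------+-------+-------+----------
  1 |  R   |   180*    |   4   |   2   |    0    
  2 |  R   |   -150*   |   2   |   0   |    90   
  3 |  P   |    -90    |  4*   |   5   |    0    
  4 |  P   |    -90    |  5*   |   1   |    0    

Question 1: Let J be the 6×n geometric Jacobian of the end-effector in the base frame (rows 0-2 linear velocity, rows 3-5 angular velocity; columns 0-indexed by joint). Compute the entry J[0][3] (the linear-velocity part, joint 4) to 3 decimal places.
0.500

prismatic axis z_3 = (0.5000,-0.8660,0.0000)
J_v[:, 3] = z_3; J_ω[:, 3] = (0,0,0)
entry J[0][3] = 0.5000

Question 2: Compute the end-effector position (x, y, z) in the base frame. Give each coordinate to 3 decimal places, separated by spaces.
after link 1: o_1 = (-2.0000, 0.0000, 4.0000)
after link 2: o_2 = (-2.0000, 0.0000, 6.0000)
after link 3: o_3 = (-0.0000, -3.4641, 1.0000)
after link 4: o_4 = (1.6340, -8.2942, 1.0000)

1.634 -8.294 1.000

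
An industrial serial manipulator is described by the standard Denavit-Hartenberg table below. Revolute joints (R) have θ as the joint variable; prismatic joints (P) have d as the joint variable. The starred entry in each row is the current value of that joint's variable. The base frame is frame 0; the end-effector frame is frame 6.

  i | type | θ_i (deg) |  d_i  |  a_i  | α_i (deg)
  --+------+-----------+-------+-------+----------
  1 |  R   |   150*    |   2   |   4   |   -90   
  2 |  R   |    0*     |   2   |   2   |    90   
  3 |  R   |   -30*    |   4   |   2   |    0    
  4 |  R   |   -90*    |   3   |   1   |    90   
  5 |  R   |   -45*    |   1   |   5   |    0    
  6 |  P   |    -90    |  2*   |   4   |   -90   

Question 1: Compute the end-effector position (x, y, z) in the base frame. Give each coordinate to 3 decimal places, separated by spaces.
after link 1: o_1 = (-3.4641, 2.0000, 2.0000)
after link 2: o_2 = (-6.1962, 1.2679, 2.0000)
after link 3: o_3 = (-7.1962, 3.0000, 6.0000)
after link 4: o_4 = (-6.3301, 3.5000, 9.0000)
after link 5: o_5 = (-2.7683, 4.4017, 5.4645)
after link 6: o_6 = (-4.2178, 1.2555, 2.6360)

-4.218 1.255 2.636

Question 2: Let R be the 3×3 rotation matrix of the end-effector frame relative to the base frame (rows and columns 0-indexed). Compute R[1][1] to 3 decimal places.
0.866

End-effector y-axis (col 1 of R) = (-0.5000,0.8660,-0.0000)
R[1][1] = 0.8660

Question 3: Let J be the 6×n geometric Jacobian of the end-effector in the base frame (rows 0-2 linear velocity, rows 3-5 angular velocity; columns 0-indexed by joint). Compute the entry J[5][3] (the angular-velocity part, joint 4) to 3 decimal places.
1.000

axis z_3 = (0.0000,0.0000,1.0000); lever o_n−o_3 = (2.9784,-1.7445,-3.3640)
cross product → J_v[:, 3] = (1.7445,2.9784,-0.0000)
J_ω[:, 3] = z_3
entry J[5][3] = 1.0000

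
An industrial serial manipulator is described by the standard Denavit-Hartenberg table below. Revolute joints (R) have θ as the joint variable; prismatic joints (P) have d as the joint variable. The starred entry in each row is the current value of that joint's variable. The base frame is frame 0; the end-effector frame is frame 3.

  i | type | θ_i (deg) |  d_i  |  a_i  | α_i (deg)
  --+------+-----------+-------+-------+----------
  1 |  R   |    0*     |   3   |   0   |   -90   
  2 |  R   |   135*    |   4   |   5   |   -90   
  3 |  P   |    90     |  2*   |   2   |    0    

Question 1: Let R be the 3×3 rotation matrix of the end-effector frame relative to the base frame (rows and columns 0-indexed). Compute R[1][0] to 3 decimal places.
End-effector x-axis (col 0 of R) = (-0.0000,-1.0000,-0.0000)
R[1][0] = -1.0000

-1.000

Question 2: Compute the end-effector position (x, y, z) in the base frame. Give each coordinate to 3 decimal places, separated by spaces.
-4.950 2.000 0.879

after link 1: o_1 = (0.0000, 0.0000, 3.0000)
after link 2: o_2 = (-3.5355, 4.0000, -0.5355)
after link 3: o_3 = (-4.9497, 2.0000, 0.8787)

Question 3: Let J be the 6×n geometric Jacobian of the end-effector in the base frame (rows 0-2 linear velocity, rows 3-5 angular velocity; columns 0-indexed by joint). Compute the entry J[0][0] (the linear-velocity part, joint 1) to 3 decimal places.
axis z_0 = ẑ; lever o_n−o_0 = (-4.9497,2.0000,0.8787)
cross product → J_v[:, 0] = (-2.0000,-4.9497,0.0000)
J_ω[:, 0] = z_0
entry J[0][0] = -2.0000

-2.000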